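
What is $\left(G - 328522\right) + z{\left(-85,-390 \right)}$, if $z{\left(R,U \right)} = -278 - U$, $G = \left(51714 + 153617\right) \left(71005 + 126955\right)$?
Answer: $40646996350$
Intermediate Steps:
$G = 40647324760$ ($G = 205331 \cdot 197960 = 40647324760$)
$\left(G - 328522\right) + z{\left(-85,-390 \right)} = \left(40647324760 - 328522\right) - -112 = 40646996238 + \left(-278 + 390\right) = 40646996238 + 112 = 40646996350$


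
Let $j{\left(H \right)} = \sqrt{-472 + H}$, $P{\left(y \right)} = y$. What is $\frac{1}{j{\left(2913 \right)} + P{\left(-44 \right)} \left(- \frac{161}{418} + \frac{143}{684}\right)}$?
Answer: $- \frac{226575}{69621656} + \frac{29241 \sqrt{2441}}{69621656} \approx 0.017496$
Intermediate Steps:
$\frac{1}{j{\left(2913 \right)} + P{\left(-44 \right)} \left(- \frac{161}{418} + \frac{143}{684}\right)} = \frac{1}{\sqrt{-472 + 2913} - 44 \left(- \frac{161}{418} + \frac{143}{684}\right)} = \frac{1}{\sqrt{2441} - 44 \left(\left(-161\right) \frac{1}{418} + 143 \cdot \frac{1}{684}\right)} = \frac{1}{\sqrt{2441} - 44 \left(- \frac{161}{418} + \frac{143}{684}\right)} = \frac{1}{\sqrt{2441} - - \frac{1325}{171}} = \frac{1}{\sqrt{2441} + \frac{1325}{171}} = \frac{1}{\frac{1325}{171} + \sqrt{2441}}$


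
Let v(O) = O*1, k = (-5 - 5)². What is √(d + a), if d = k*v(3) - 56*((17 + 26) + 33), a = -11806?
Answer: I*√15762 ≈ 125.55*I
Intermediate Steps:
k = 100 (k = (-10)² = 100)
v(O) = O
d = -3956 (d = 100*3 - 56*((17 + 26) + 33) = 300 - 56*(43 + 33) = 300 - 56*76 = 300 - 4256 = -3956)
√(d + a) = √(-3956 - 11806) = √(-15762) = I*√15762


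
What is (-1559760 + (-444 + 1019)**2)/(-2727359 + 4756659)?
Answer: -245827/405860 ≈ -0.60569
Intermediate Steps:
(-1559760 + (-444 + 1019)**2)/(-2727359 + 4756659) = (-1559760 + 575**2)/2029300 = (-1559760 + 330625)*(1/2029300) = -1229135*1/2029300 = -245827/405860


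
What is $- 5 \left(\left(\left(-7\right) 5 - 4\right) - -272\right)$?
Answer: $-1165$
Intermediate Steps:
$- 5 \left(\left(\left(-7\right) 5 - 4\right) - -272\right) = - 5 \left(\left(-35 - 4\right) + 272\right) = - 5 \left(-39 + 272\right) = \left(-5\right) 233 = -1165$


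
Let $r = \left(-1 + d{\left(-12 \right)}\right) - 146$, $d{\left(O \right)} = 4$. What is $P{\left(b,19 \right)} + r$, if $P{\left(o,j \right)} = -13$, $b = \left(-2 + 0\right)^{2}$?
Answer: $-156$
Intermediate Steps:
$b = 4$ ($b = \left(-2\right)^{2} = 4$)
$r = -143$ ($r = \left(-1 + 4\right) - 146 = 3 - 146 = -143$)
$P{\left(b,19 \right)} + r = -13 - 143 = -156$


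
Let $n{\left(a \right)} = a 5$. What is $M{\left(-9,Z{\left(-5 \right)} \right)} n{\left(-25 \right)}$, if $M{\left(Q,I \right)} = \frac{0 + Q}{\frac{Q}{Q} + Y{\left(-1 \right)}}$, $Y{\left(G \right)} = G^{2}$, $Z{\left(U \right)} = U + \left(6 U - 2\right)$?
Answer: $\frac{1125}{2} \approx 562.5$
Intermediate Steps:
$n{\left(a \right)} = 5 a$
$Z{\left(U \right)} = -2 + 7 U$ ($Z{\left(U \right)} = U + \left(-2 + 6 U\right) = -2 + 7 U$)
$M{\left(Q,I \right)} = \frac{Q}{2}$ ($M{\left(Q,I \right)} = \frac{0 + Q}{\frac{Q}{Q} + \left(-1\right)^{2}} = \frac{Q}{1 + 1} = \frac{Q}{2}$)
$M{\left(-9,Z{\left(-5 \right)} \right)} n{\left(-25 \right)} = \frac{1}{2} \left(-9\right) 5 \left(-25\right) = \left(- \frac{9}{2}\right) \left(-125\right) = \frac{1125}{2}$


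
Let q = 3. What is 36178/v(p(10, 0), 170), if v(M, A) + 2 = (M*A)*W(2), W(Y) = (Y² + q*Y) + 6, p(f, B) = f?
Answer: 18089/13599 ≈ 1.3302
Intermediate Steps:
W(Y) = 6 + Y² + 3*Y (W(Y) = (Y² + 3*Y) + 6 = 6 + Y² + 3*Y)
v(M, A) = -2 + 16*A*M (v(M, A) = -2 + (M*A)*(6 + 2² + 3*2) = -2 + (A*M)*(6 + 4 + 6) = -2 + (A*M)*16 = -2 + 16*A*M)
36178/v(p(10, 0), 170) = 36178/(-2 + 16*170*10) = 36178/(-2 + 27200) = 36178/27198 = 36178*(1/27198) = 18089/13599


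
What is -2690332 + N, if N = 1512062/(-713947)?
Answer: -1920755972466/713947 ≈ -2.6903e+6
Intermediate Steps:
N = -1512062/713947 (N = 1512062*(-1/713947) = -1512062/713947 ≈ -2.1179)
-2690332 + N = -2690332 - 1512062/713947 = -1920755972466/713947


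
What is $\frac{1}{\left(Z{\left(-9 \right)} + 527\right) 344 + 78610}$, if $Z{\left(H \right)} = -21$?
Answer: $\frac{1}{252674} \approx 3.9577 \cdot 10^{-6}$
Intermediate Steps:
$\frac{1}{\left(Z{\left(-9 \right)} + 527\right) 344 + 78610} = \frac{1}{\left(-21 + 527\right) 344 + 78610} = \frac{1}{506 \cdot 344 + 78610} = \frac{1}{174064 + 78610} = \frac{1}{252674}$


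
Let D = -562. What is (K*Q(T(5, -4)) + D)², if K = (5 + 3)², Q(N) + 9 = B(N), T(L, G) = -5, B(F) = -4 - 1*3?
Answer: 2515396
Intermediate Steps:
B(F) = -7 (B(F) = -4 - 3 = -7)
Q(N) = -16 (Q(N) = -9 - 7 = -16)
K = 64 (K = 8² = 64)
(K*Q(T(5, -4)) + D)² = (64*(-16) - 562)² = (-1024 - 562)² = (-1586)² = 2515396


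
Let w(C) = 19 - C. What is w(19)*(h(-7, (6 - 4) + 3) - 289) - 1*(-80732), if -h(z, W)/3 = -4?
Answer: 80732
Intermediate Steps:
h(z, W) = 12 (h(z, W) = -3*(-4) = 12)
w(19)*(h(-7, (6 - 4) + 3) - 289) - 1*(-80732) = (19 - 1*19)*(12 - 289) - 1*(-80732) = (19 - 19)*(-277) + 80732 = 0*(-277) + 80732 = 0 + 80732 = 80732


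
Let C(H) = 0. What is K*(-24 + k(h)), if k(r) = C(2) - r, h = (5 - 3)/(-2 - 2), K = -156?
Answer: 3666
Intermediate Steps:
h = -½ (h = 2/(-4) = 2*(-¼) = -½ ≈ -0.50000)
k(r) = -r (k(r) = 0 - r = -r)
K*(-24 + k(h)) = -156*(-24 - 1*(-½)) = -156*(-24 + ½) = -156*(-47/2) = 3666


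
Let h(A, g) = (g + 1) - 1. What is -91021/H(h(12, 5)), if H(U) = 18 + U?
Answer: -91021/23 ≈ -3957.4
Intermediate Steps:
h(A, g) = g (h(A, g) = (1 + g) - 1 = g)
-91021/H(h(12, 5)) = -91021/(18 + 5) = -91021/23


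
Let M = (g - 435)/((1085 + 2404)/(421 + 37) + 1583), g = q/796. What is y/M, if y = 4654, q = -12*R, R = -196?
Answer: -337350069719/19688733 ≈ -17134.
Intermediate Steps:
q = 2352 (q = -12*(-196) = 2352)
g = 588/199 (g = 2352/796 = 2352*(1/796) = 588/199 ≈ 2.9548)
M = -39377466/144972097 (M = (588/199 - 435)/((1085 + 2404)/(421 + 37) + 1583) = -85977/(199*(3489/458 + 1583)) = -85977/(199*728503/458) = -85977/199*458/728503 = -39377466/144972097 ≈ -0.27162)
y/M = 4654/(-39377466/144972097) = 4654*(-144972097/39377466) = -337350069719/19688733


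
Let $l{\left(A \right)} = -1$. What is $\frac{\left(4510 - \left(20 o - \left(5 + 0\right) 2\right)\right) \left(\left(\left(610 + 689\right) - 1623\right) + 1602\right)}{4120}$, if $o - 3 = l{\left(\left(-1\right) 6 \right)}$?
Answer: $\frac{143136}{103} \approx 1389.7$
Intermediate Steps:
$o = 2$ ($o = 3 - 1 = 2$)
$\frac{\left(4510 - \left(20 o - \left(5 + 0\right) 2\right)\right) \left(\left(\left(610 + 689\right) - 1623\right) + 1602\right)}{4120} = \frac{\left(4510 - \left(40 - \left(5 + 0\right) 2\right)\right) \left(\left(\left(610 + 689\right) - 1623\right) + 1602\right)}{4120} = \left(4510 + \left(5 \cdot 2 - 40\right)\right) \left(\left(1299 - 1623\right) + 1602\right) \frac{1}{4120} = \left(4510 + \left(10 - 40\right)\right) \left(-324 + 1602\right) \frac{1}{4120} = \left(4510 - 30\right) 1278 \cdot \frac{1}{4120} = 4480 \cdot 1278 \cdot \frac{1}{4120} = 5725440 \cdot \frac{1}{4120} = \frac{143136}{103}$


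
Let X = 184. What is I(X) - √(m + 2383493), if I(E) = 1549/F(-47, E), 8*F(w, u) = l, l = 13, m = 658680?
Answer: 12392/13 - √3042173 ≈ -790.95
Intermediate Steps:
F(w, u) = 13/8 (F(w, u) = (⅛)*13 = 13/8)
I(E) = 12392/13 (I(E) = 1549/(13/8) = 1549*(8/13) = 12392/13)
I(X) - √(m + 2383493) = 12392/13 - √(658680 + 2383493) = 12392/13 - √3042173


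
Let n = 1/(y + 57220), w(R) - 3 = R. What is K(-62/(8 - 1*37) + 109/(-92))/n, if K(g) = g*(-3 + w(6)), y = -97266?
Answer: -152755467/667 ≈ -2.2902e+5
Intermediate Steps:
w(R) = 3 + R
K(g) = 6*g (K(g) = g*(-3 + (3 + 6)) = g*(-3 + 9) = g*6 = 6*g)
n = -1/40046 (n = 1/(-97266 + 57220) = 1/(-40046) = -1/40046 ≈ -2.4971e-5)
K(-62/(8 - 1*37) + 109/(-92))/n = (6*(-62/(8 - 1*37) + 109/(-92)))/(-1/40046) = (6*(-62/(8 - 37) + 109*(-1/92)))*(-40046) = (6*(-62/(-29) - 109/92))*(-40046) = (6*(-62*(-1/29) - 109/92))*(-40046) = (6*(62/29 - 109/92))*(-40046) = (6*(2543/2668))*(-40046) = (7629/1334)*(-40046) = -152755467/667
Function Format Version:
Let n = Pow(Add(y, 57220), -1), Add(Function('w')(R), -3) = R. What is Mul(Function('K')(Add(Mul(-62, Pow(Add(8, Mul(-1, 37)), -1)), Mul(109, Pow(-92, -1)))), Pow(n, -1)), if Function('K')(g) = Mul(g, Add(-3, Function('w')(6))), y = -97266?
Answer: Rational(-152755467, 667) ≈ -2.2902e+5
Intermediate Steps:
Function('w')(R) = Add(3, R)
Function('K')(g) = Mul(6, g) (Function('K')(g) = Mul(g, Add(-3, Add(3, 6))) = Mul(g, Add(-3, 9)) = Mul(g, 6) = Mul(6, g))
n = Rational(-1, 40046) (n = Pow(Add(-97266, 57220), -1) = Pow(-40046, -1) = Rational(-1, 40046) ≈ -2.4971e-5)
Mul(Function('K')(Add(Mul(-62, Pow(Add(8, Mul(-1, 37)), -1)), Mul(109, Pow(-92, -1)))), Pow(n, -1)) = Mul(Mul(6, Add(Mul(-62, Pow(Add(8, Mul(-1, 37)), -1)), Mul(109, Pow(-92, -1)))), Pow(Rational(-1, 40046), -1)) = Mul(Mul(6, Add(Mul(-62, Pow(Add(8, -37), -1)), Mul(109, Rational(-1, 92)))), -40046) = Mul(Mul(6, Add(Mul(-62, Pow(-29, -1)), Rational(-109, 92))), -40046) = Mul(Mul(6, Add(Mul(-62, Rational(-1, 29)), Rational(-109, 92))), -40046) = Mul(Mul(6, Add(Rational(62, 29), Rational(-109, 92))), -40046) = Mul(Mul(6, Rational(2543, 2668)), -40046) = Mul(Rational(7629, 1334), -40046) = Rational(-152755467, 667)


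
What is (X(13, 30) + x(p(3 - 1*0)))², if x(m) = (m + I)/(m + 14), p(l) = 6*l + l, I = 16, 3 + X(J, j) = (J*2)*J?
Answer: 138344644/1225 ≈ 1.1293e+5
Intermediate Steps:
X(J, j) = -3 + 2*J² (X(J, j) = -3 + (J*2)*J = -3 + (2*J)*J = -3 + 2*J²)
p(l) = 7*l
x(m) = (16 + m)/(14 + m) (x(m) = (m + 16)/(m + 14) = (16 + m)/(14 + m))
(X(13, 30) + x(p(3 - 1*0)))² = ((-3 + 2*13²) + (16 + 7*(3 - 1*0))/(14 + 7*(3 - 1*0)))² = ((-3 + 2*169) + (16 + 7*(3 + 0))/(14 + 7*(3 + 0)))² = ((-3 + 338) + (16 + 7*3)/(14 + 7*3))² = (335 + (16 + 21)/(14 + 21))² = (335 + 37/35)² = (11762/35)² = 138344644/1225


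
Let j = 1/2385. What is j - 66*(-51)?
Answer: 8027911/2385 ≈ 3366.0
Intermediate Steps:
j = 1/2385 ≈ 0.00041929
j - 66*(-51) = 1/2385 - 66*(-51) = 1/2385 + 3366 = 8027911/2385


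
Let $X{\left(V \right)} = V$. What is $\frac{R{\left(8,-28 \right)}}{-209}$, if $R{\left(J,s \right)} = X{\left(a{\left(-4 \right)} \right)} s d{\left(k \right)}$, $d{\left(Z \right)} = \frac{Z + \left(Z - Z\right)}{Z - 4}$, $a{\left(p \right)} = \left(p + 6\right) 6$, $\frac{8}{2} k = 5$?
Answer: $- \frac{1680}{2299} \approx -0.73075$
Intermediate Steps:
$k = \frac{5}{4}$ ($k = \frac{1}{4} \cdot 5 = \frac{5}{4} \approx 1.25$)
$a{\left(p \right)} = 36 + 6 p$ ($a{\left(p \right)} = \left(6 + p\right) 6 = 36 + 6 p$)
$d{\left(Z \right)} = \frac{Z}{-4 + Z}$ ($d{\left(Z \right)} = \frac{Z + 0}{-4 + Z} = \frac{Z}{-4 + Z}$)
$R{\left(J,s \right)} = - \frac{60 s}{11}$ ($R{\left(J,s \right)} = \left(36 + 6 \left(-4\right)\right) s \frac{5}{4 \left(-4 + \frac{5}{4}\right)} = \left(36 - 24\right) s \frac{5}{4 \left(- \frac{11}{4}\right)} = 12 s \frac{5}{4} \left(- \frac{4}{11}\right) = 12 s \left(- \frac{5}{11}\right) = - \frac{60 s}{11}$)
$\frac{R{\left(8,-28 \right)}}{-209} = \frac{\left(- \frac{60}{11}\right) \left(-28\right)}{-209} = \frac{1680}{11} \left(- \frac{1}{209}\right) = - \frac{1680}{2299}$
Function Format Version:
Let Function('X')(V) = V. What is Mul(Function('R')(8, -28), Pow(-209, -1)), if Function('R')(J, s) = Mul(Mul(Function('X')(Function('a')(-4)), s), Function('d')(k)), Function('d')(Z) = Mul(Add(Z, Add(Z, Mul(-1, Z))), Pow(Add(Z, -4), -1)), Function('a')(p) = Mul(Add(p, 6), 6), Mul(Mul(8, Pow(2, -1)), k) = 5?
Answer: Rational(-1680, 2299) ≈ -0.73075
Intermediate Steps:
k = Rational(5, 4) (k = Mul(Rational(1, 4), 5) = Rational(5, 4) ≈ 1.2500)
Function('a')(p) = Add(36, Mul(6, p)) (Function('a')(p) = Mul(Add(6, p), 6) = Add(36, Mul(6, p)))
Function('d')(Z) = Mul(Z, Pow(Add(-4, Z), -1)) (Function('d')(Z) = Mul(Add(Z, 0), Pow(Add(-4, Z), -1)) = Mul(Z, Pow(Add(-4, Z), -1)))
Function('R')(J, s) = Mul(Rational(-60, 11), s) (Function('R')(J, s) = Mul(Mul(Add(36, Mul(6, -4)), s), Mul(Rational(5, 4), Pow(Add(-4, Rational(5, 4)), -1))) = Mul(Mul(Add(36, -24), s), Mul(Rational(5, 4), Pow(Rational(-11, 4), -1))) = Mul(Mul(12, s), Mul(Rational(5, 4), Rational(-4, 11))) = Mul(Mul(12, s), Rational(-5, 11)) = Mul(Rational(-60, 11), s))
Mul(Function('R')(8, -28), Pow(-209, -1)) = Mul(Mul(Rational(-60, 11), -28), Pow(-209, -1)) = Mul(Rational(1680, 11), Rational(-1, 209)) = Rational(-1680, 2299)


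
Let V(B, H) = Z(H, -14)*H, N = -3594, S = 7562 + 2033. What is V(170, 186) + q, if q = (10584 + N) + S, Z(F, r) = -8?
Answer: 15097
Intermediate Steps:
S = 9595
V(B, H) = -8*H
q = 16585 (q = (10584 - 3594) + 9595 = 6990 + 9595 = 16585)
V(170, 186) + q = -8*186 + 16585 = -1488 + 16585 = 15097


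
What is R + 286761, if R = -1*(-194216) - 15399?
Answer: 465578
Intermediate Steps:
R = 178817 (R = 194216 - 15399 = 178817)
R + 286761 = 178817 + 286761 = 465578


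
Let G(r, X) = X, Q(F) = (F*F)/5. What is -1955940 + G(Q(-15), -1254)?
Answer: -1957194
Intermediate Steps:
Q(F) = F**2/5 (Q(F) = F**2*(1/5) = F**2/5)
-1955940 + G(Q(-15), -1254) = -1955940 - 1254 = -1957194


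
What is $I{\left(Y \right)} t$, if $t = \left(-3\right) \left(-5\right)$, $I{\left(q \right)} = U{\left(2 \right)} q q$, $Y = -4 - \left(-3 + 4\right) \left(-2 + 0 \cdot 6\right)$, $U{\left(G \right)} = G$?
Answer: $120$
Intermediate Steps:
$Y = -2$ ($Y = -4 - 1 \left(-2 + 0\right) = -4 - 1 \left(-2\right) = -4 - -2 = -4 + 2 = -2$)
$I{\left(q \right)} = 2 q^{2}$ ($I{\left(q \right)} = 2 q q = 2 q^{2}$)
$t = 15$
$I{\left(Y \right)} t = 2 \left(-2\right)^{2} \cdot 15 = 2 \cdot 4 \cdot 15 = 8 \cdot 15 = 120$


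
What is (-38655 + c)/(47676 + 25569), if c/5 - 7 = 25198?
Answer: 17474/14649 ≈ 1.1928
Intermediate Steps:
c = 126025 (c = 35 + 5*25198 = 35 + 125990 = 126025)
(-38655 + c)/(47676 + 25569) = (-38655 + 126025)/(47676 + 25569) = 87370/73245 = 87370*(1/73245) = 17474/14649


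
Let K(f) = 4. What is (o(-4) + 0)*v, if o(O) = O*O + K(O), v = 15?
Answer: 300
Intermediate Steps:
o(O) = 4 + O² (o(O) = O*O + 4 = O² + 4 = 4 + O²)
(o(-4) + 0)*v = ((4 + (-4)²) + 0)*15 = ((4 + 16) + 0)*15 = (20 + 0)*15 = 20*15 = 300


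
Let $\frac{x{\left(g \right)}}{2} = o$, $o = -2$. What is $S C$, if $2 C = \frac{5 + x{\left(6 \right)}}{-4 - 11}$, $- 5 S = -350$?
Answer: $- \frac{7}{3} \approx -2.3333$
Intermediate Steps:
$S = 70$ ($S = \left(- \frac{1}{5}\right) \left(-350\right) = 70$)
$x{\left(g \right)} = -4$ ($x{\left(g \right)} = 2 \left(-2\right) = -4$)
$C = - \frac{1}{30}$ ($C = \frac{\left(5 - 4\right) \frac{1}{-4 - 11}}{2} = \frac{1 \frac{1}{-15}}{2} = \frac{1 \left(- \frac{1}{15}\right)}{2} = \frac{1}{2} \left(- \frac{1}{15}\right) = - \frac{1}{30} \approx -0.033333$)
$S C = 70 \left(- \frac{1}{30}\right) = - \frac{7}{3}$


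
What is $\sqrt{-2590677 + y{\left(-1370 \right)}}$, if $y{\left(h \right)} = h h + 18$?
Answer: $i \sqrt{713759} \approx 844.84 i$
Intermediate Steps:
$y{\left(h \right)} = 18 + h^{2}$ ($y{\left(h \right)} = h^{2} + 18 = 18 + h^{2}$)
$\sqrt{-2590677 + y{\left(-1370 \right)}} = \sqrt{-2590677 + \left(18 + \left(-1370\right)^{2}\right)} = \sqrt{-2590677 + \left(18 + 1876900\right)} = \sqrt{-2590677 + 1876918} = \sqrt{-713759} = i \sqrt{713759}$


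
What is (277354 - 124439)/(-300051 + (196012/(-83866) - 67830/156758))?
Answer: -10256747432845/20126055221774 ≈ -0.50963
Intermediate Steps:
(277354 - 124439)/(-300051 + (196012/(-83866) - 67830/156758)) = 152915/(-300051 + (196012*(-1/83866) - 67830*1/156758)) = 152915/(-300051 + (-98006/41933 - 4845/11197)) = 152915/(-300051 - 1300538567/469523801) = 152915/(-140882386552418/469523801) = 152915*(-469523801/140882386552418) = -10256747432845/20126055221774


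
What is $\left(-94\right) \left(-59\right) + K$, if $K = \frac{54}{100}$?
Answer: $\frac{277327}{50} \approx 5546.5$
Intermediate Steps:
$K = \frac{27}{50}$ ($K = 54 \cdot \frac{1}{100} = \frac{27}{50} \approx 0.54$)
$\left(-94\right) \left(-59\right) + K = \left(-94\right) \left(-59\right) + \frac{27}{50} = 5546 + \frac{27}{50} = \frac{277327}{50}$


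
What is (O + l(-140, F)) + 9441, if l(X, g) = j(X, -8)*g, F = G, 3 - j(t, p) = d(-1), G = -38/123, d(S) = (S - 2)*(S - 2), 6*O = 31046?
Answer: 1797914/123 ≈ 14617.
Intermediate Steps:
O = 15523/3 (O = (⅙)*31046 = 15523/3 ≈ 5174.3)
d(S) = (-2 + S)² (d(S) = (-2 + S)*(-2 + S) = (-2 + S)²)
G = -38/123 (G = -38*1/123 = -38/123 ≈ -0.30894)
j(t, p) = -6 (j(t, p) = 3 - (-2 - 1)² = 3 - 1*(-3)² = 3 - 1*9 = 3 - 9 = -6)
F = -38/123 ≈ -0.30894
l(X, g) = -6*g
(O + l(-140, F)) + 9441 = (15523/3 - 6*(-38/123)) + 9441 = (15523/3 + 76/41) + 9441 = 636671/123 + 9441 = 1797914/123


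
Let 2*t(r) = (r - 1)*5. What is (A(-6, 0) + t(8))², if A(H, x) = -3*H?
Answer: 5041/4 ≈ 1260.3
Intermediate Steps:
t(r) = -5/2 + 5*r/2 (t(r) = ((r - 1)*5)/2 = ((-1 + r)*5)/2 = (-5 + 5*r)/2 = -5/2 + 5*r/2)
(A(-6, 0) + t(8))² = (-3*(-6) + (-5/2 + (5/2)*8))² = (18 + (-5/2 + 20))² = (18 + 35/2)² = (71/2)² = 5041/4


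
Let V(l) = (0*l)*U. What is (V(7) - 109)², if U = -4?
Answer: 11881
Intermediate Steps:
V(l) = 0 (V(l) = (0*l)*(-4) = 0*(-4) = 0)
(V(7) - 109)² = (0 - 109)² = (-109)² = 11881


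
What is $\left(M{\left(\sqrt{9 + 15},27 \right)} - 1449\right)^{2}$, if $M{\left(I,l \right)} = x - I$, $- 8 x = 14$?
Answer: $\frac{33675193}{16} + 5803 \sqrt{6} \approx 2.1189 \cdot 10^{6}$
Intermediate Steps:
$x = - \frac{7}{4}$ ($x = \left(- \frac{1}{8}\right) 14 = - \frac{7}{4} \approx -1.75$)
$M{\left(I,l \right)} = - \frac{7}{4} - I$
$\left(M{\left(\sqrt{9 + 15},27 \right)} - 1449\right)^{2} = \left(\left(- \frac{7}{4} - \sqrt{9 + 15}\right) - 1449\right)^{2} = \left(\left(- \frac{7}{4} - \sqrt{24}\right) - 1449\right)^{2} = \left(\left(- \frac{7}{4} - 2 \sqrt{6}\right) - 1449\right)^{2} = \left(- \frac{5803}{4} - 2 \sqrt{6}\right)^{2}$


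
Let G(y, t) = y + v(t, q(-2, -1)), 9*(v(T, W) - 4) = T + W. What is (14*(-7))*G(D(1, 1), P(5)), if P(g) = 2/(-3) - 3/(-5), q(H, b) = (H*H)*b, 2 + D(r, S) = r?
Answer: -33712/135 ≈ -249.72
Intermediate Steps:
D(r, S) = -2 + r
q(H, b) = b*H² (q(H, b) = H²*b = b*H²)
P(g) = -1/15 (P(g) = 2*(-⅓) - 3*(-⅕) = -⅔ + ⅗ = -1/15)
v(T, W) = 4 + T/9 + W/9 (v(T, W) = 4 + (T + W)/9 = 4 + (T/9 + W/9) = 4 + T/9 + W/9)
G(y, t) = 32/9 + y + t/9 (G(y, t) = y + (4 + t/9 + (-1*(-2)²)/9) = y + (4 + t/9 + (-1*4)/9) = y + (4 + t/9 + (⅑)*(-4)) = y + (4 + t/9 - 4/9) = y + (32/9 + t/9) = 32/9 + y + t/9)
(14*(-7))*G(D(1, 1), P(5)) = (14*(-7))*(32/9 + (-2 + 1) + (⅑)*(-1/15)) = -98*(32/9 - 1 - 1/135) = -98*344/135 = -33712/135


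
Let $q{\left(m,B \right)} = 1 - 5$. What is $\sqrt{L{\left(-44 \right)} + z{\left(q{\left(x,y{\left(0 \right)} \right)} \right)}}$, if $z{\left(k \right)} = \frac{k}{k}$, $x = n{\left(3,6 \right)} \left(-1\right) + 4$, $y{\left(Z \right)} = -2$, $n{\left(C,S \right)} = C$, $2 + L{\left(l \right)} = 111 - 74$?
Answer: $6$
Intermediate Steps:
$L{\left(l \right)} = 35$ ($L{\left(l \right)} = -2 + \left(111 - 74\right) = -2 + 37 = 35$)
$x = 1$ ($x = 3 \left(-1\right) + 4 = -3 + 4 = 1$)
$q{\left(m,B \right)} = -4$
$z{\left(k \right)} = 1$
$\sqrt{L{\left(-44 \right)} + z{\left(q{\left(x,y{\left(0 \right)} \right)} \right)}} = \sqrt{35 + 1} = \sqrt{36} = 6$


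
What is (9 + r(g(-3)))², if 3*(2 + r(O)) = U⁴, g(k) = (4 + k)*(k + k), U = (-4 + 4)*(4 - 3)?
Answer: 49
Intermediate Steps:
U = 0 (U = 0*1 = 0)
g(k) = 2*k*(4 + k) (g(k) = (4 + k)*(2*k) = 2*k*(4 + k))
r(O) = -2 (r(O) = -2 + (⅓)*0⁴ = -2 + (⅓)*0 = -2 + 0 = -2)
(9 + r(g(-3)))² = (9 - 2)² = 7² = 49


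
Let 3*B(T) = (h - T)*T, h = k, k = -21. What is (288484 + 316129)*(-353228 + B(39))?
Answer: -214037838904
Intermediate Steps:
h = -21
B(T) = T*(-21 - T)/3 (B(T) = ((-21 - T)*T)/3 = (T*(-21 - T))/3 = T*(-21 - T)/3)
(288484 + 316129)*(-353228 + B(39)) = (288484 + 316129)*(-353228 - ⅓*39*(21 + 39)) = 604613*(-353228 - ⅓*39*60) = 604613*(-353228 - 780) = 604613*(-354008) = -214037838904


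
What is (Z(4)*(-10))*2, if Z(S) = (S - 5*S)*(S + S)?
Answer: 2560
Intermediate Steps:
Z(S) = -8*S**2 (Z(S) = (-4*S)*(2*S) = -8*S**2)
(Z(4)*(-10))*2 = (-8*4**2*(-10))*2 = (-8*16*(-10))*2 = -128*(-10)*2 = 1280*2 = 2560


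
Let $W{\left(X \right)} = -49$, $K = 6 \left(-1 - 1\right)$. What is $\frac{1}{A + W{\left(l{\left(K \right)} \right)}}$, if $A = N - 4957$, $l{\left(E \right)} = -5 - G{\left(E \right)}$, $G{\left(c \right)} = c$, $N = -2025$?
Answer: $- \frac{1}{7031} \approx -0.00014223$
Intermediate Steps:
$K = -12$ ($K = 6 \left(-2\right) = -12$)
$l{\left(E \right)} = -5 - E$
$A = -6982$ ($A = -2025 - 4957 = -6982$)
$\frac{1}{A + W{\left(l{\left(K \right)} \right)}} = \frac{1}{-6982 - 49} = \frac{1}{-7031} = - \frac{1}{7031}$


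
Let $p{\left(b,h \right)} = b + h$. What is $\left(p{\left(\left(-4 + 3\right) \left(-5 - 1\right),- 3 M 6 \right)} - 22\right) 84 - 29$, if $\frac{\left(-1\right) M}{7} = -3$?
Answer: $-33125$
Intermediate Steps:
$M = 21$ ($M = \left(-7\right) \left(-3\right) = 21$)
$\left(p{\left(\left(-4 + 3\right) \left(-5 - 1\right),- 3 M 6 \right)} - 22\right) 84 - 29 = \left(\left(\left(-4 + 3\right) \left(-5 - 1\right) + \left(-3\right) 21 \cdot 6\right) - 22\right) 84 - 29 = \left(\left(\left(-1\right) \left(-6\right) - 378\right) - 22\right) 84 - 29 = \left(\left(6 - 378\right) - 22\right) 84 - 29 = \left(-372 - 22\right) 84 - 29 = \left(-394\right) 84 - 29 = -33096 - 29 = -33125$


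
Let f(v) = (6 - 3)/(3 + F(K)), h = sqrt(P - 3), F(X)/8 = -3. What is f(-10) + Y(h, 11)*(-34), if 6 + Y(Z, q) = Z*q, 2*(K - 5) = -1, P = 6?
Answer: 1427/7 - 374*sqrt(3) ≈ -443.93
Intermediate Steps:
K = 9/2 (K = 5 + (1/2)*(-1) = 5 - 1/2 = 9/2 ≈ 4.5000)
F(X) = -24 (F(X) = 8*(-3) = -24)
h = sqrt(3) (h = sqrt(6 - 3) = sqrt(3) ≈ 1.7320)
f(v) = -1/7 (f(v) = (6 - 3)/(3 - 24) = 3/(-21) = 3*(-1/21) = -1/7)
Y(Z, q) = -6 + Z*q
f(-10) + Y(h, 11)*(-34) = -1/7 + (-6 + sqrt(3)*11)*(-34) = -1/7 + (-6 + 11*sqrt(3))*(-34) = -1/7 + (204 - 374*sqrt(3)) = 1427/7 - 374*sqrt(3)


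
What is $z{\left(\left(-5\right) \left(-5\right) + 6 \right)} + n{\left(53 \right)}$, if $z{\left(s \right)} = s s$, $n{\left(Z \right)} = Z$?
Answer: $1014$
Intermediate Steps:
$z{\left(s \right)} = s^{2}$
$z{\left(\left(-5\right) \left(-5\right) + 6 \right)} + n{\left(53 \right)} = \left(\left(-5\right) \left(-5\right) + 6\right)^{2} + 53 = \left(25 + 6\right)^{2} + 53 = 31^{2} + 53 = 961 + 53 = 1014$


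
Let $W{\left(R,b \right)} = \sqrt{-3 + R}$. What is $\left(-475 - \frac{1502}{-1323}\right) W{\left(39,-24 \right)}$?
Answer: $- \frac{1253846}{441} \approx -2843.2$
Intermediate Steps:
$\left(-475 - \frac{1502}{-1323}\right) W{\left(39,-24 \right)} = \left(-475 - \frac{1502}{-1323}\right) \sqrt{-3 + 39} = \left(-475 - - \frac{1502}{1323}\right) \sqrt{36} = \left(-475 + \frac{1502}{1323}\right) 6 = \left(- \frac{626923}{1323}\right) 6 = - \frac{1253846}{441}$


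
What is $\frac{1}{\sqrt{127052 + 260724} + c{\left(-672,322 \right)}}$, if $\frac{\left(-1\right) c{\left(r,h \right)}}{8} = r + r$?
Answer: $\frac{168}{1800277} - \frac{\sqrt{6059}}{14402216} \approx 8.7914 \cdot 10^{-5}$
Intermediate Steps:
$c{\left(r,h \right)} = - 16 r$ ($c{\left(r,h \right)} = - 8 \left(r + r\right) = - 8 \cdot 2 r = - 16 r$)
$\frac{1}{\sqrt{127052 + 260724} + c{\left(-672,322 \right)}} = \frac{1}{\sqrt{127052 + 260724} - -10752} = \frac{1}{\sqrt{387776} + 10752} = \frac{1}{8 \sqrt{6059} + 10752} = \frac{1}{10752 + 8 \sqrt{6059}}$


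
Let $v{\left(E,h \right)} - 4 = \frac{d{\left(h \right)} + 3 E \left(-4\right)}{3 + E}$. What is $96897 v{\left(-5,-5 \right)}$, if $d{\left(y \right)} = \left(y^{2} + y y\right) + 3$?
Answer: $- \frac{10174185}{2} \approx -5.0871 \cdot 10^{6}$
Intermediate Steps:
$d{\left(y \right)} = 3 + 2 y^{2}$ ($d{\left(y \right)} = \left(y^{2} + y^{2}\right) + 3 = 2 y^{2} + 3 = 3 + 2 y^{2}$)
$v{\left(E,h \right)} = 4 + \frac{3 - 12 E + 2 h^{2}}{3 + E}$ ($v{\left(E,h \right)} = 4 + \frac{\left(3 + 2 h^{2}\right) + 3 E \left(-4\right)}{3 + E} = 4 + \frac{\left(3 + 2 h^{2}\right) - 12 E}{3 + E} = 4 + \frac{3 - 12 E + 2 h^{2}}{3 + E}$)
$96897 v{\left(-5,-5 \right)} = 96897 \frac{15 - -40 + 2 \left(-5\right)^{2}}{3 - 5} = 96897 \frac{15 + 40 + 2 \cdot 25}{-2} = 96897 \left(- \frac{15 + 40 + 50}{2}\right) = 96897 \left(\left(- \frac{1}{2}\right) 105\right) = 96897 \left(- \frac{105}{2}\right) = - \frac{10174185}{2}$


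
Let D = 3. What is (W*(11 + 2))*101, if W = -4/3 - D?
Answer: -17069/3 ≈ -5689.7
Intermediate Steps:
W = -13/3 (W = -4/3 - 1*3 = -4*1/3 - 3 = -4/3 - 3 = -13/3 ≈ -4.3333)
(W*(11 + 2))*101 = -13*(11 + 2)/3*101 = -13/3*13*101 = -169/3*101 = -17069/3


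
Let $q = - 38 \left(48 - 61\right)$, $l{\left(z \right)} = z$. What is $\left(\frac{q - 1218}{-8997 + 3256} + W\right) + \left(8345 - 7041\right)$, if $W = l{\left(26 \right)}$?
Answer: $\frac{7636254}{5741} \approx 1330.1$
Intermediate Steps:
$q = 494$ ($q = \left(-38\right) \left(-13\right) = 494$)
$W = 26$
$\left(\frac{q - 1218}{-8997 + 3256} + W\right) + \left(8345 - 7041\right) = \left(\frac{494 - 1218}{-8997 + 3256} + 26\right) + \left(8345 - 7041\right) = \left(- \frac{724}{-5741} + 26\right) + 1304 = \left(\left(-724\right) \left(- \frac{1}{5741}\right) + 26\right) + 1304 = \left(\frac{724}{5741} + 26\right) + 1304 = \frac{149990}{5741} + 1304 = \frac{7636254}{5741}$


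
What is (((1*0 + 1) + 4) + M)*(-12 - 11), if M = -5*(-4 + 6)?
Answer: 115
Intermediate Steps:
M = -10 (M = -5*2 = -10)
(((1*0 + 1) + 4) + M)*(-12 - 11) = (((1*0 + 1) + 4) - 10)*(-12 - 11) = (((0 + 1) + 4) - 10)*(-23) = ((1 + 4) - 10)*(-23) = (5 - 10)*(-23) = -5*(-23) = 115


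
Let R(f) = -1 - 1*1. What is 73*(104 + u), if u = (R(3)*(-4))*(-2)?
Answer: 6424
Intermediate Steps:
R(f) = -2 (R(f) = -1 - 1 = -2)
u = -16 (u = -2*(-4)*(-2) = 8*(-2) = -16)
73*(104 + u) = 73*(104 - 16) = 73*88 = 6424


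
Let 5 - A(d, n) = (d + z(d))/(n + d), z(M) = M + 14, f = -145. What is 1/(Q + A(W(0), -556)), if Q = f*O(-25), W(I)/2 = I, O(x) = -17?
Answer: 278/686667 ≈ 0.00040485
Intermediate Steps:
W(I) = 2*I
z(M) = 14 + M
A(d, n) = 5 - (14 + 2*d)/(d + n) (A(d, n) = 5 - (d + (14 + d))/(n + d) = 5 - (14 + 2*d)/(d + n))
Q = 2465 (Q = -145*(-17) = 2465)
1/(Q + A(W(0), -556)) = 1/(2465 + (-14 + 3*(2*0) + 5*(-556))/(2*0 - 556)) = 1/(2465 + (-14 + 3*0 - 2780)/(0 - 556)) = 1/(2465 + (-14 + 0 - 2780)/(-556)) = 1/(2465 - 1/556*(-2794)) = 1/(2465 + 1397/278) = 1/(686667/278) = 278/686667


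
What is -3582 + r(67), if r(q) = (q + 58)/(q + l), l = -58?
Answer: -32113/9 ≈ -3568.1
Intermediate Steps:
r(q) = (58 + q)/(-58 + q) (r(q) = (q + 58)/(q - 58) = (58 + q)/(-58 + q))
-3582 + r(67) = -3582 + (58 + 67)/(-58 + 67) = -3582 + 125/9 = -32113/9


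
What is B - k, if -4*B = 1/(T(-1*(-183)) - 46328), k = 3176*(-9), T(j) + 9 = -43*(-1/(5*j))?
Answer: 4847653401747/169593248 ≈ 28584.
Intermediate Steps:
T(j) = -9 + 43/(5*j) (T(j) = -9 - 43*(-1/(5*j)) = -9 - (-43)/(5*j) = -9 + 43/(5*j))
k = -28584
B = 915/169593248 (B = -1/(4*((-9 + 43/(5*((-1*(-183))))) - 46328)) = -1/(4*((-9 + (43/5)/183) - 46328)) = -1/(4*((-9 + (43/5)*(1/183)) - 46328)) = -1/(4*((-9 + 43/915) - 46328)) = -1/(4*(-8192/915 - 46328)) = -1/(4*(-42398312/915)) = -¼*(-915/42398312) = 915/169593248 ≈ 5.3953e-6)
B - k = 915/169593248 - 1*(-28584) = 915/169593248 + 28584 = 4847653401747/169593248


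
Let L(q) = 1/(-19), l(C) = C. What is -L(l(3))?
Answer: 1/19 ≈ 0.052632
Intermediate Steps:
L(q) = -1/19
-L(l(3)) = -1*(-1/19) = 1/19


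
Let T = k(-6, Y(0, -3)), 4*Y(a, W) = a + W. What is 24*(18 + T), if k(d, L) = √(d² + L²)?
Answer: 432 + 18*√65 ≈ 577.12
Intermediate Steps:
Y(a, W) = W/4 + a/4 (Y(a, W) = (a + W)/4 = (W + a)/4 = W/4 + a/4)
k(d, L) = √(L² + d²)
T = 3*√65/4 (T = √(((¼)*(-3) + (¼)*0)² + (-6)²) = √((-¾ + 0)² + 36) = √((-¾)² + 36) = √(9/16 + 36) = √(585/16) = 3*√65/4 ≈ 6.0467)
24*(18 + T) = 24*(18 + 3*√65/4) = 432 + 18*√65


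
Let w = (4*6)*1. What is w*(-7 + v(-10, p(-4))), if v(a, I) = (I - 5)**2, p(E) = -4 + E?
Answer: 3888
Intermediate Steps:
v(a, I) = (-5 + I)**2
w = 24 (w = 24*1 = 24)
w*(-7 + v(-10, p(-4))) = 24*(-7 + (-5 + (-4 - 4))**2) = 24*(-7 + (-5 - 8)**2) = 24*(-7 + (-13)**2) = 24*(-7 + 169) = 24*162 = 3888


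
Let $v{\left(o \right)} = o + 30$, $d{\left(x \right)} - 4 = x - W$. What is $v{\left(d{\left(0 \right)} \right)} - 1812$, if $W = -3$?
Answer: $-1775$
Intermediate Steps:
$d{\left(x \right)} = 7 + x$ ($d{\left(x \right)} = 4 + \left(x - -3\right) = 4 + \left(x + 3\right) = 4 + \left(3 + x\right) = 7 + x$)
$v{\left(o \right)} = 30 + o$
$v{\left(d{\left(0 \right)} \right)} - 1812 = \left(30 + \left(7 + 0\right)\right) - 1812 = \left(30 + 7\right) - 1812 = 37 - 1812 = -1775$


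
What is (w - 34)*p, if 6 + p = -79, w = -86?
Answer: 10200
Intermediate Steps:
p = -85 (p = -6 - 79 = -85)
(w - 34)*p = (-86 - 34)*(-85) = -120*(-85) = 10200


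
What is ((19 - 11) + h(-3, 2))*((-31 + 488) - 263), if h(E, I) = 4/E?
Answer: 3880/3 ≈ 1293.3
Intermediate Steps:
((19 - 11) + h(-3, 2))*((-31 + 488) - 263) = ((19 - 11) + 4/(-3))*((-31 + 488) - 263) = (8 + 4*(-1/3))*(457 - 263) = (8 - 4/3)*194 = (20/3)*194 = 3880/3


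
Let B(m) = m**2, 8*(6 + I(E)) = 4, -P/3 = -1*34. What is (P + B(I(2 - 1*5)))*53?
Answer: 28037/4 ≈ 7009.3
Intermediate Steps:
P = 102 (P = -(-3)*34 = -3*(-34) = 102)
I(E) = -11/2 (I(E) = -6 + (1/8)*4 = -6 + 1/2 = -11/2)
(P + B(I(2 - 1*5)))*53 = (102 + (-11/2)**2)*53 = (102 + 121/4)*53 = (529/4)*53 = 28037/4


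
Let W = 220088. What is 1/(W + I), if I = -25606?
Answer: 1/194482 ≈ 5.1419e-6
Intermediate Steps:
1/(W + I) = 1/(220088 - 25606) = 1/194482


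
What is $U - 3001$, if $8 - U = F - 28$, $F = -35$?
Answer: $-2930$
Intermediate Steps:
$U = 71$ ($U = 8 - \left(-35 - 28\right) = 8 - -63 = 8 + 63 = 71$)
$U - 3001 = 71 - 3001 = -2930$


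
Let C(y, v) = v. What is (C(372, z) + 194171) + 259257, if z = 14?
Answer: 453442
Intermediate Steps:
(C(372, z) + 194171) + 259257 = (14 + 194171) + 259257 = 194185 + 259257 = 453442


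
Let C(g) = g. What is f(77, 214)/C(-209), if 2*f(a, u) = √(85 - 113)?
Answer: -I*√7/209 ≈ -0.012659*I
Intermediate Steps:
f(a, u) = I*√7 (f(a, u) = √(85 - 113)/2 = √(-28)/2 = (2*I*√7)/2 = I*√7)
f(77, 214)/C(-209) = (I*√7)/(-209) = (I*√7)*(-1/209) = -I*√7/209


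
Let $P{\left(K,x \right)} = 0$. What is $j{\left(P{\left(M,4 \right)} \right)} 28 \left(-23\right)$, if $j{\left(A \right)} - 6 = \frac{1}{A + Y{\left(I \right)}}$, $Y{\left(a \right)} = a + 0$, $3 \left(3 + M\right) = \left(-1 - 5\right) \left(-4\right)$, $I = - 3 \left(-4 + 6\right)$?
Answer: $- \frac{11270}{3} \approx -3756.7$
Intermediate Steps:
$I = -6$ ($I = \left(-3\right) 2 = -6$)
$M = 5$ ($M = -3 + \frac{\left(-1 - 5\right) \left(-4\right)}{3} = -3 + \frac{\left(-6\right) \left(-4\right)}{3} = -3 + \frac{1}{3} \cdot 24 = -3 + 8 = 5$)
$Y{\left(a \right)} = a$
$j{\left(A \right)} = 6 + \frac{1}{-6 + A}$ ($j{\left(A \right)} = 6 + \frac{1}{A - 6} = 6 + \frac{1}{-6 + A}$)
$j{\left(P{\left(M,4 \right)} \right)} 28 \left(-23\right) = \frac{-35 + 6 \cdot 0}{-6 + 0} \cdot 28 \left(-23\right) = \frac{-35 + 0}{-6} \cdot 28 \left(-23\right) = \left(- \frac{1}{6}\right) \left(-35\right) 28 \left(-23\right) = \frac{35}{6} \cdot 28 \left(-23\right) = \frac{490}{3} \left(-23\right) = - \frac{11270}{3}$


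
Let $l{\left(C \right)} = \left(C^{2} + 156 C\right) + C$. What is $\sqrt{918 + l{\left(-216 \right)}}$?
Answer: $3 \sqrt{1518} \approx 116.88$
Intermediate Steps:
$l{\left(C \right)} = C^{2} + 157 C$
$\sqrt{918 + l{\left(-216 \right)}} = \sqrt{918 - 216 \left(157 - 216\right)} = \sqrt{918 - -12744} = \sqrt{918 + 12744} = \sqrt{13662} = 3 \sqrt{1518}$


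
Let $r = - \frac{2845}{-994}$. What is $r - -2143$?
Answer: $\frac{2132987}{994} \approx 2145.9$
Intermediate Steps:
$r = \frac{2845}{994}$ ($r = \left(-2845\right) \left(- \frac{1}{994}\right) = \frac{2845}{994} \approx 2.8622$)
$r - -2143 = \frac{2845}{994} - -2143 = \frac{2845}{994} + 2143 = \frac{2132987}{994}$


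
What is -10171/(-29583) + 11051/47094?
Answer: 268638269/464393934 ≈ 0.57847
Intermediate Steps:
-10171/(-29583) + 11051/47094 = -10171*(-1/29583) + 11051*(1/47094) = 10171/29583 + 11051/47094 = 268638269/464393934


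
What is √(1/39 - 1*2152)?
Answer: I*√3273153/39 ≈ 46.389*I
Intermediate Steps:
√(1/39 - 1*2152) = √(1/39 - 2152) = √(-83927/39) = I*√3273153/39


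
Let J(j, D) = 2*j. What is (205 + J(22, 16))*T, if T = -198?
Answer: -49302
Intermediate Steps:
(205 + J(22, 16))*T = (205 + 2*22)*(-198) = (205 + 44)*(-198) = 249*(-198) = -49302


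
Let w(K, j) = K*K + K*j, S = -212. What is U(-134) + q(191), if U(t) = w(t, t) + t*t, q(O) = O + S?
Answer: 53847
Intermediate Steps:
w(K, j) = K**2 + K*j
q(O) = -212 + O (q(O) = O - 212 = -212 + O)
U(t) = 3*t**2 (U(t) = t*(t + t) + t*t = t*(2*t) + t**2 = 2*t**2 + t**2 = 3*t**2)
U(-134) + q(191) = 3*(-134)**2 + (-212 + 191) = 3*17956 - 21 = 53868 - 21 = 53847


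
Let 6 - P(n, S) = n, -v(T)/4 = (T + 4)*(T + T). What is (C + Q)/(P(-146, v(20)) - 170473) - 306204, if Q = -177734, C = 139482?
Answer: -52152933232/170321 ≈ -3.0620e+5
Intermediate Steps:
v(T) = -8*T*(4 + T) (v(T) = -4*(T + 4)*(T + T) = -4*(4 + T)*2*T = -8*T*(4 + T))
P(n, S) = 6 - n
(C + Q)/(P(-146, v(20)) - 170473) - 306204 = (139482 - 177734)/((6 - 1*(-146)) - 170473) - 306204 = -38252/((6 + 146) - 170473) - 306204 = -38252/(152 - 170473) - 306204 = -38252/(-170321) - 306204 = -38252*(-1/170321) - 306204 = 38252/170321 - 306204 = -52152933232/170321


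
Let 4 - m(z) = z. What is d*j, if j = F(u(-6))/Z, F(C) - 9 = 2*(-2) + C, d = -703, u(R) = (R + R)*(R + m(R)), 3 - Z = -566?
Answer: 30229/569 ≈ 53.127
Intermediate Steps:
Z = 569 (Z = 3 - 1*(-566) = 3 + 566 = 569)
m(z) = 4 - z
u(R) = 8*R (u(R) = (R + R)*(R + (4 - R)) = (2*R)*4 = 8*R)
F(C) = 5 + C (F(C) = 9 + (2*(-2) + C) = 9 + (-4 + C) = 5 + C)
j = -43/569 (j = (5 + 8*(-6))/569 = (5 - 48)*(1/569) = -43*1/569 = -43/569 ≈ -0.075571)
d*j = -703*(-43/569) = 30229/569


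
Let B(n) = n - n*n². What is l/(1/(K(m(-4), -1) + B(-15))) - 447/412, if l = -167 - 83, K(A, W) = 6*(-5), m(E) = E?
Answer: -342990447/412 ≈ -8.3250e+5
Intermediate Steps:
B(n) = n - n³
K(A, W) = -30
l = -250
l/(1/(K(m(-4), -1) + B(-15))) - 447/412 = -(-11250 + 843750) - 447/412 = -(-11250 + 843750) - 447*1/412 = -250/(1/(-30 + (-15 + 3375))) - 447/412 = -250/(1/(-30 + 3360)) - 447/412 = -250/(1/3330) - 447/412 = -250/1/3330 - 447/412 = -250*3330 - 447/412 = -832500 - 447/412 = -342990447/412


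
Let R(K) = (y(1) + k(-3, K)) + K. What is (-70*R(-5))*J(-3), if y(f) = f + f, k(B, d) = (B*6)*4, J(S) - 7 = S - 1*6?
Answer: -10500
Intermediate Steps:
J(S) = 1 + S (J(S) = 7 + (S - 1*6) = 7 + (S - 6) = 7 + (-6 + S) = 1 + S)
k(B, d) = 24*B (k(B, d) = (6*B)*4 = 24*B)
y(f) = 2*f
R(K) = -70 + K (R(K) = (2*1 + 24*(-3)) + K = (2 - 72) + K = -70 + K)
(-70*R(-5))*J(-3) = (-70*(-70 - 5))*(1 - 3) = -70*(-75)*(-2) = 5250*(-2) = -10500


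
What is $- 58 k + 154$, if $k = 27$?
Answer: $-1412$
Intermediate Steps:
$- 58 k + 154 = \left(-58\right) 27 + 154 = -1566 + 154 = -1412$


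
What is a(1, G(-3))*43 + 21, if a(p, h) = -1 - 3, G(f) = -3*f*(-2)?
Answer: -151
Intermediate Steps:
G(f) = 6*f
a(p, h) = -4
a(1, G(-3))*43 + 21 = -4*43 + 21 = -172 + 21 = -151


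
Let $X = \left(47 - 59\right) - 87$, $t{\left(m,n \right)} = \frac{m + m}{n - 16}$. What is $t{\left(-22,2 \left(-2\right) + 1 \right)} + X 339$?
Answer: $- \frac{637615}{19} \approx -33559.0$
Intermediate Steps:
$t{\left(m,n \right)} = \frac{2 m}{-16 + n}$
$X = -99$ ($X = \left(47 - 59\right) - 87 = -12 - 87 = -99$)
$t{\left(-22,2 \left(-2\right) + 1 \right)} + X 339 = 2 \left(-22\right) \frac{1}{-16 + \left(2 \left(-2\right) + 1\right)} - 33561 = 2 \left(-22\right) \frac{1}{-16 + \left(-4 + 1\right)} - 33561 = 2 \left(-22\right) \frac{1}{-16 - 3} - 33561 = 2 \left(-22\right) \frac{1}{-19} - 33561 = 2 \left(-22\right) \left(- \frac{1}{19}\right) - 33561 = \frac{44}{19} - 33561 = - \frac{637615}{19}$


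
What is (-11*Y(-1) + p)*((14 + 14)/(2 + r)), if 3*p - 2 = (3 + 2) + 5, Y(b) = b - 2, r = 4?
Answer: 518/3 ≈ 172.67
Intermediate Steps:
Y(b) = -2 + b
p = 4 (p = ⅔ + ((3 + 2) + 5)/3 = ⅔ + (5 + 5)/3 = ⅔ + (⅓)*10 = ⅔ + 10/3 = 4)
(-11*Y(-1) + p)*((14 + 14)/(2 + r)) = (-11*(-2 - 1) + 4)*((14 + 14)/(2 + 4)) = (-11*(-3) + 4)*(28/6) = (33 + 4)*(28*(⅙)) = 37*(14/3) = 518/3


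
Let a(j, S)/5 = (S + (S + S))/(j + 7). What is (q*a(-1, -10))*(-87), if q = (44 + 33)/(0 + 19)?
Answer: 167475/19 ≈ 8814.5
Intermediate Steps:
a(j, S) = 15*S/(7 + j) (a(j, S) = 5*((S + (S + S))/(j + 7)) = 5*((S + 2*S)/(7 + j)) = 5*((3*S)/(7 + j)) = 5*(3*S/(7 + j)) = 15*S/(7 + j))
q = 77/19 ≈ 4.0526
(q*a(-1, -10))*(-87) = (77*(15*(-10)/(7 - 1))/19)*(-87) = (77*(15*(-10)/6)/19)*(-87) = (77*(15*(-10)*(⅙))/19)*(-87) = ((77/19)*(-25))*(-87) = -1925/19*(-87) = 167475/19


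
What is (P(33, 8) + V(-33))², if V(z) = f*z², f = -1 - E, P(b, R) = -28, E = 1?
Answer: 4866436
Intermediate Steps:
f = -2 (f = -1 - 1*1 = -1 - 1 = -2)
V(z) = -2*z²
(P(33, 8) + V(-33))² = (-28 - 2*(-33)²)² = (-28 - 2*1089)² = (-28 - 2178)² = (-2206)² = 4866436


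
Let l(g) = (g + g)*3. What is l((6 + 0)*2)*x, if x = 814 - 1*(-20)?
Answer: 60048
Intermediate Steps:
l(g) = 6*g (l(g) = (2*g)*3 = 6*g)
x = 834 (x = 814 + 20 = 834)
l((6 + 0)*2)*x = (6*((6 + 0)*2))*834 = (6*(6*2))*834 = (6*12)*834 = 72*834 = 60048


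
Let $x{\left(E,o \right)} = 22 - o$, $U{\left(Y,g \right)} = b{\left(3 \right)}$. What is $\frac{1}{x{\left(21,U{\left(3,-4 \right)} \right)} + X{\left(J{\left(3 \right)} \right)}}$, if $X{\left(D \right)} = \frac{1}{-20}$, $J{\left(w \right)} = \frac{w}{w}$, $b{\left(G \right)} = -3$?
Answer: $\frac{20}{499} \approx 0.04008$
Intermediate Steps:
$U{\left(Y,g \right)} = -3$
$J{\left(w \right)} = 1$
$X{\left(D \right)} = - \frac{1}{20}$
$\frac{1}{x{\left(21,U{\left(3,-4 \right)} \right)} + X{\left(J{\left(3 \right)} \right)}} = \frac{1}{\left(22 - -3\right) - \frac{1}{20}} = \frac{1}{\left(22 + 3\right) - \frac{1}{20}} = \frac{1}{25 - \frac{1}{20}} = \frac{1}{\frac{499}{20}} = \frac{20}{499}$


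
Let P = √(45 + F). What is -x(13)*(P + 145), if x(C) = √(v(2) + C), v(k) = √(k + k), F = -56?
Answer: √15*(-145 - I*√11) ≈ -561.58 - 12.845*I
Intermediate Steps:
v(k) = √2*√k (v(k) = √(2*k) = √2*√k)
x(C) = √(2 + C) (x(C) = √(√2*√2 + C) = √(2 + C))
P = I*√11 (P = √(45 - 56) = √(-11) = I*√11 ≈ 3.3166*I)
-x(13)*(P + 145) = -√(2 + 13)*(I*√11 + 145) = -√15*(145 + I*√11)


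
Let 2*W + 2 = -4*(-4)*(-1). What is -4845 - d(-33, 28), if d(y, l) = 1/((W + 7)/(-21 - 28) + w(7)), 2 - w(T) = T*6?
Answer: -9486461/1958 ≈ -4845.0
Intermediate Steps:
w(T) = 2 - 6*T (w(T) = 2 - T*6 = 2 - 6*T)
W = -9 (W = -1 + (-4*(-4)*(-1))/2 = -1 + (16*(-1))/2 = -1 + (½)*(-16) = -1 - 8 = -9)
d(y, l) = -49/1958 (d(y, l) = 1/((-9 + 7)/(-21 - 28) + (2 - 6*7)) = 1/(-2/(-49) + (2 - 42)) = 1/(-2*(-1/49) - 40) = 1/(2/49 - 40) = 1/(-1958/49) = -49/1958)
-4845 - d(-33, 28) = -4845 - 1*(-49/1958) = -4845 + 49/1958 = -9486461/1958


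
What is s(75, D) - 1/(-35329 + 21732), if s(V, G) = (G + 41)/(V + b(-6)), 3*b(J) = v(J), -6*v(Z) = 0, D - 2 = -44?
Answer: -13522/1019775 ≈ -0.013260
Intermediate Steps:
D = -42 (D = 2 - 44 = -42)
v(Z) = 0 (v(Z) = -⅙*0 = 0)
b(J) = 0 (b(J) = (⅓)*0 = 0)
s(V, G) = (41 + G)/V (s(V, G) = (G + 41)/(V + 0) = (41 + G)/V)
s(75, D) - 1/(-35329 + 21732) = (41 - 42)/75 - 1/(-35329 + 21732) = (1/75)*(-1) - 1/(-13597) = -1/75 - 1*(-1/13597) = -1/75 + 1/13597 = -13522/1019775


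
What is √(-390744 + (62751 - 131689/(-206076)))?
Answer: I*√3482238955340301/103038 ≈ 572.71*I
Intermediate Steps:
√(-390744 + (62751 - 131689/(-206076))) = √(-390744 + (62751 - 131689*(-1/206076))) = √(-390744 + (62751 + 131689/206076)) = √(-390744 + 12931606765/206076) = √(-67591353779/206076) = I*√3482238955340301/103038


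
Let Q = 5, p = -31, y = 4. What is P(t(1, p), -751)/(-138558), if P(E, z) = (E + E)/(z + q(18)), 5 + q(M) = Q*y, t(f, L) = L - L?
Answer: 0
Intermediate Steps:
t(f, L) = 0
q(M) = 15 (q(M) = -5 + 5*4 = -5 + 20 = 15)
P(E, z) = 2*E/(15 + z) (P(E, z) = (E + E)/(z + 15) = (2*E)/(15 + z) = 2*E/(15 + z))
P(t(1, p), -751)/(-138558) = (2*0/(15 - 751))/(-138558) = (2*0/(-736))*(-1/138558) = (2*0*(-1/736))*(-1/138558) = 0*(-1/138558) = 0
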